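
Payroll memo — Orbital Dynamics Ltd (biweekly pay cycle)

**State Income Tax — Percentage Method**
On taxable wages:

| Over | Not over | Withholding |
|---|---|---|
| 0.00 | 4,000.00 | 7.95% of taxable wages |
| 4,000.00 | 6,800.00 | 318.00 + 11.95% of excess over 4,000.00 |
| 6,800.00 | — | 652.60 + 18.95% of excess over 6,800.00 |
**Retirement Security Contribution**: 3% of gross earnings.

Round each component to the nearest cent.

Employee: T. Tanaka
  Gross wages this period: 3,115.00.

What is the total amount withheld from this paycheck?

State Income Tax: taxable = 3,115.00
  7.95% × 3,115.00 = 247.64
Retirement Security Contribution: 3% × 3,115.00 = 93.45
Total: 247.64 + 93.45 = 341.09

341.09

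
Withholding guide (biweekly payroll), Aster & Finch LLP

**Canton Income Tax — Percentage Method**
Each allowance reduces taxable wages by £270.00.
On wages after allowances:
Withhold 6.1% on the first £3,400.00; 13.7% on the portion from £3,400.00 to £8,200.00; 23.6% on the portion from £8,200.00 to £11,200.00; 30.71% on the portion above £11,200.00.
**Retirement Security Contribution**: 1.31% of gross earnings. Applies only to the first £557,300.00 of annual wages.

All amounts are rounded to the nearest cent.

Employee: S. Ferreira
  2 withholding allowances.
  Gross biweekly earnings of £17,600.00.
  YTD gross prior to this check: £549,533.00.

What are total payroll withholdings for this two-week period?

£3,474.36

Canton Income Tax: taxable = £17,600.00 − 2×£270.00 = £17,060.00
  £1,573.00 + 30.71% × (£17,060.00 − £11,200.00) = £1,573.00 + 30.71% × £5,860.00 = £3,372.61
Retirement Security Contribution: cap £557,300.00 − YTD £549,533.00 = £7,767.00 subject; 1.31% × £7,767.00 = £101.75
Total: £3,372.61 + £101.75 = £3,474.36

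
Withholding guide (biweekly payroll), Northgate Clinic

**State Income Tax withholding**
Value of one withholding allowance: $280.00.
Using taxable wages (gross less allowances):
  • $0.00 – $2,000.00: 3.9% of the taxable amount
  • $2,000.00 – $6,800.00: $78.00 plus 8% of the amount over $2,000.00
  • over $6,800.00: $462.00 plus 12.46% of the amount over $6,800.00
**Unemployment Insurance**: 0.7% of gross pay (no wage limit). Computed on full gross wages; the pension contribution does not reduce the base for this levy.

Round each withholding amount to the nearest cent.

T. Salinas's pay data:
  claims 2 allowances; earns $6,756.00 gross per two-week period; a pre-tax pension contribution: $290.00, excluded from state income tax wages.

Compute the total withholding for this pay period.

$437.77

State Income Tax: taxable = $6,756.00 − $290.00 − 2×$280.00 = $5,906.00
  $78.00 + 8% × ($5,906.00 − $2,000.00) = $78.00 + 8% × $3,906.00 = $390.48
Unemployment Insurance: 0.7% × $6,756.00 = $47.29
Total: $390.48 + $47.29 = $437.77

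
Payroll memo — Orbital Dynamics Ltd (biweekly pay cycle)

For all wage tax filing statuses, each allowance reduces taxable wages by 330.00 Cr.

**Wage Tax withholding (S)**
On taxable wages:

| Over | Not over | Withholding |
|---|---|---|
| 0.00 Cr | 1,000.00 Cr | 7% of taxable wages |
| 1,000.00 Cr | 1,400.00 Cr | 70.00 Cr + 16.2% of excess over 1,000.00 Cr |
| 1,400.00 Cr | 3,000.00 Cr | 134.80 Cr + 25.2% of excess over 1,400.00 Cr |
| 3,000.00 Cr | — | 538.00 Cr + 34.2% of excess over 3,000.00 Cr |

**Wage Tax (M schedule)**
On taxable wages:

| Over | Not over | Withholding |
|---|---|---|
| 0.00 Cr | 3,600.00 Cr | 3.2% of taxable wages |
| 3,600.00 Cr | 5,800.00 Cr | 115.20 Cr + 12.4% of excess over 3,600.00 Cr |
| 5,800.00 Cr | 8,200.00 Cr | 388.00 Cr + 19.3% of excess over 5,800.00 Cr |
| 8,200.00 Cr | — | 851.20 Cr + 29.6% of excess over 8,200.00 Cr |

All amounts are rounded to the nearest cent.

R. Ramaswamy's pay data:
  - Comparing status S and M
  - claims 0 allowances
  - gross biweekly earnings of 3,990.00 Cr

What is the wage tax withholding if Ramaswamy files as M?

Wage Tax (M): taxable = 3,990.00 Cr
  115.20 Cr + 12.4% × (3,990.00 Cr − 3,600.00 Cr) = 115.20 Cr + 12.4% × 390.00 Cr = 163.56 Cr

163.56 Cr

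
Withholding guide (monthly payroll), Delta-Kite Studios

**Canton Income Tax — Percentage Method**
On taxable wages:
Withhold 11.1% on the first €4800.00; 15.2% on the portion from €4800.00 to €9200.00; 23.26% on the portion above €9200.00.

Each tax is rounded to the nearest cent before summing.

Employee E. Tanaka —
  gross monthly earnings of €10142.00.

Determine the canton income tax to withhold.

€1420.71

Canton Income Tax: taxable = €10142.00
  €1201.60 + 23.26% × (€10142.00 − €9200.00) = €1201.60 + 23.26% × €942.00 = €1420.71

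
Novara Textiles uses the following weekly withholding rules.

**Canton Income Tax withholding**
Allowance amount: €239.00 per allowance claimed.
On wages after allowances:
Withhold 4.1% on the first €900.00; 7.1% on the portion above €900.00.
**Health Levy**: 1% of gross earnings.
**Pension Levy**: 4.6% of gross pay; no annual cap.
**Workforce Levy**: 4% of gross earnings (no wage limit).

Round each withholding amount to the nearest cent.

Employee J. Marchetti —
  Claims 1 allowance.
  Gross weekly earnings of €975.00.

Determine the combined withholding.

Canton Income Tax: taxable = €975.00 − 1×€239.00 = €736.00
  4.1% × €736.00 = €30.18
Health Levy: 1% × €975.00 = €9.75
Pension Levy: 4.6% × €975.00 = €44.85
Workforce Levy: 4% × €975.00 = €39.00
Total: €30.18 + €9.75 + €44.85 + €39.00 = €123.78

€123.78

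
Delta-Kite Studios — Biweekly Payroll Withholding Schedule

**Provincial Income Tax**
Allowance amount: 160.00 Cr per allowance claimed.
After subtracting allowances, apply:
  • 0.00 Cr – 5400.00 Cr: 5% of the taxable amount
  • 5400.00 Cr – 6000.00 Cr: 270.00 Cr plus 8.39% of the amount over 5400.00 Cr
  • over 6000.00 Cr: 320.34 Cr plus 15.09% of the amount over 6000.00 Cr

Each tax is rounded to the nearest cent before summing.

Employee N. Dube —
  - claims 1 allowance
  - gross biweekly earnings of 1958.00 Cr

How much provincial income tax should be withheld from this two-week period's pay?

Provincial Income Tax: taxable = 1958.00 Cr − 1×160.00 Cr = 1798.00 Cr
  5% × 1798.00 Cr = 89.90 Cr

89.90 Cr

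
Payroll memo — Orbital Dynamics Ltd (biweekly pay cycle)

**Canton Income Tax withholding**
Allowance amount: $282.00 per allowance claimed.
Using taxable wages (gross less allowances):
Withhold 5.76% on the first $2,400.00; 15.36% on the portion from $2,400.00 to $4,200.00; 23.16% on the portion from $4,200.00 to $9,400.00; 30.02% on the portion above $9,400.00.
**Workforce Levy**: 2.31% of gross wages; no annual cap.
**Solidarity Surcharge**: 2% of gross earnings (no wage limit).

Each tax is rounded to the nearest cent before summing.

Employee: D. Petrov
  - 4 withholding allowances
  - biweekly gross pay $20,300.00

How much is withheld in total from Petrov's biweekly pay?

Canton Income Tax: taxable = $20,300.00 − 4×$282.00 = $19,172.00
  $1,619.04 + 30.02% × ($19,172.00 − $9,400.00) = $1,619.04 + 30.02% × $9,772.00 = $4,552.59
Workforce Levy: 2.31% × $20,300.00 = $468.93
Solidarity Surcharge: 2% × $20,300.00 = $406.00
Total: $4,552.59 + $468.93 + $406.00 = $5,427.52

$5,427.52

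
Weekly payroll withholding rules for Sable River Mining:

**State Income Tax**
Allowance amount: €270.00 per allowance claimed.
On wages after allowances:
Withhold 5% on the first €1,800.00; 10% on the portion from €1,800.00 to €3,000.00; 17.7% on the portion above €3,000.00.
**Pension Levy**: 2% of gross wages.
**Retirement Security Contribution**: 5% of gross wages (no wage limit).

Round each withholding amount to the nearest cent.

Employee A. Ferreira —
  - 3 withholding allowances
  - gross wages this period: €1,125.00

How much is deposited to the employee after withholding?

State Income Tax: taxable = €1,125.00 − 3×€270.00 = €315.00
  5% × €315.00 = €15.75
Pension Levy: 2% × €1,125.00 = €22.50
Retirement Security Contribution: 5% × €1,125.00 = €56.25
Total withheld: €15.75 + €22.50 + €56.25 = €94.50
Net pay: €1,125.00 − €94.50 = €1,030.50

€1,030.50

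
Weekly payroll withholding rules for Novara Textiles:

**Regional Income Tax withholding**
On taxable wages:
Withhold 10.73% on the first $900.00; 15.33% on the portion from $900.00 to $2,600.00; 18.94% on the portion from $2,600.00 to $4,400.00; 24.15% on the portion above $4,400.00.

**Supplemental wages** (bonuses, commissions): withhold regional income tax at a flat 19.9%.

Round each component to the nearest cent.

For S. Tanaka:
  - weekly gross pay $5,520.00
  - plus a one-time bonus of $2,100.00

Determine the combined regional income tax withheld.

Regional Income Tax: taxable = $5,520.00
  $698.10 + 24.15% × ($5,520.00 − $4,400.00) = $698.10 + 24.15% × $1,120.00 = $968.58
Supplemental (19.9% flat on bonus): 19.9% × $2,100.00 = $417.90
Total regional income tax: $968.58 + $417.90 = $1,386.48

$1,386.48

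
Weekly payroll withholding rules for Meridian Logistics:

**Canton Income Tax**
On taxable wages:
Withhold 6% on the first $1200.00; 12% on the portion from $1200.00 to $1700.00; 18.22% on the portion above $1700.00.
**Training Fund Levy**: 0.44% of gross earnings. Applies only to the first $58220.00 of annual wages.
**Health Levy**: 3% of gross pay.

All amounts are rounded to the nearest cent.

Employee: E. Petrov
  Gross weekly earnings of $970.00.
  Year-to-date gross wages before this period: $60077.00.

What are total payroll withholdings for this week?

Canton Income Tax: taxable = $970.00
  6% × $970.00 = $58.20
Training Fund Levy: YTD $60077.00 ≥ cap $58220.00 → $0.00
Health Levy: 3% × $970.00 = $29.10
Total: $58.20 + $0.00 + $29.10 = $87.30

$87.30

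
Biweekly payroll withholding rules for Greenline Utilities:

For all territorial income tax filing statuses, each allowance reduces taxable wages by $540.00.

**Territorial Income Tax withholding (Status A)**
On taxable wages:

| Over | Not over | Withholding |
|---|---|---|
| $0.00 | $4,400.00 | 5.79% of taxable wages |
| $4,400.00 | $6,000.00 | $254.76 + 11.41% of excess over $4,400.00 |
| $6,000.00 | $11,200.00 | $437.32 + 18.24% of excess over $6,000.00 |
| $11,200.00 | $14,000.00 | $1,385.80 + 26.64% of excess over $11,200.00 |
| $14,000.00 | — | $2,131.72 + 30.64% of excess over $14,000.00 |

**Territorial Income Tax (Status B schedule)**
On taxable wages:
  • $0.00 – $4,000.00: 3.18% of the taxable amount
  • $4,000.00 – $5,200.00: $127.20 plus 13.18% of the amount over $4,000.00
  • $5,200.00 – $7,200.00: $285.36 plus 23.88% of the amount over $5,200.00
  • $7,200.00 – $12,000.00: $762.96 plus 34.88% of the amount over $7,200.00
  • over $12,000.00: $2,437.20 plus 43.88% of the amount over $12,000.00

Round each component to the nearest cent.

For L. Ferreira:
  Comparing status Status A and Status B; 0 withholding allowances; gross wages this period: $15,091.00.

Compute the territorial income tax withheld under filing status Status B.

$3,793.53

Territorial Income Tax (Status B): taxable = $15,091.00
  $2,437.20 + 43.88% × ($15,091.00 − $12,000.00) = $2,437.20 + 43.88% × $3,091.00 = $3,793.53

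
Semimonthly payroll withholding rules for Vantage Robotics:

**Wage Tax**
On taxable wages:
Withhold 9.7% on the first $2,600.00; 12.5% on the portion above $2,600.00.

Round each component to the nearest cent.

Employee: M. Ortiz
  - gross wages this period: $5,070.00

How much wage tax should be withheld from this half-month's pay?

Wage Tax: taxable = $5,070.00
  $252.20 + 12.5% × ($5,070.00 − $2,600.00) = $252.20 + 12.5% × $2,470.00 = $560.95

$560.95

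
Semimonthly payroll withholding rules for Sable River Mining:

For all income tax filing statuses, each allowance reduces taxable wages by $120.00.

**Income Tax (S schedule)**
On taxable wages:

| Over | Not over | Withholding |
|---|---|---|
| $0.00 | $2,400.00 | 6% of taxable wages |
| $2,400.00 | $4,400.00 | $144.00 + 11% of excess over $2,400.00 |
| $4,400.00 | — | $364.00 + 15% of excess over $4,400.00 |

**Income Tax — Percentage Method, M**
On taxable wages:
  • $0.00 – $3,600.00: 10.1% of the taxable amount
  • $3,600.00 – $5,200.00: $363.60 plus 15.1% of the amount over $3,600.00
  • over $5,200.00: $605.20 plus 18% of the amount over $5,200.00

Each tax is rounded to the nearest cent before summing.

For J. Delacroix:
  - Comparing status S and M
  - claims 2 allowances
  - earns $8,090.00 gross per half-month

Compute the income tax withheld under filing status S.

$881.50

Income Tax (S): taxable = $8,090.00 − 2×$120.00 = $7,850.00
  $364.00 + 15% × ($7,850.00 − $4,400.00) = $364.00 + 15% × $3,450.00 = $881.50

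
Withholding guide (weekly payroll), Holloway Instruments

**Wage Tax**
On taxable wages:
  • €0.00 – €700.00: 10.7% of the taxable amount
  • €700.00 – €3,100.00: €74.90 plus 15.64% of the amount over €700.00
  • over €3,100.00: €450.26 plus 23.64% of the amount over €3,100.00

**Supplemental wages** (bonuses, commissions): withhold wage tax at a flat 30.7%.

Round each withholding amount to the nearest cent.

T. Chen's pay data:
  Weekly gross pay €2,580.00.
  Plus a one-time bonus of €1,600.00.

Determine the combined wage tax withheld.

Wage Tax: taxable = €2,580.00
  €74.90 + 15.64% × (€2,580.00 − €700.00) = €74.90 + 15.64% × €1,880.00 = €368.93
Supplemental (30.7% flat on bonus): 30.7% × €1,600.00 = €491.20
Total wage tax: €368.93 + €491.20 = €860.13

€860.13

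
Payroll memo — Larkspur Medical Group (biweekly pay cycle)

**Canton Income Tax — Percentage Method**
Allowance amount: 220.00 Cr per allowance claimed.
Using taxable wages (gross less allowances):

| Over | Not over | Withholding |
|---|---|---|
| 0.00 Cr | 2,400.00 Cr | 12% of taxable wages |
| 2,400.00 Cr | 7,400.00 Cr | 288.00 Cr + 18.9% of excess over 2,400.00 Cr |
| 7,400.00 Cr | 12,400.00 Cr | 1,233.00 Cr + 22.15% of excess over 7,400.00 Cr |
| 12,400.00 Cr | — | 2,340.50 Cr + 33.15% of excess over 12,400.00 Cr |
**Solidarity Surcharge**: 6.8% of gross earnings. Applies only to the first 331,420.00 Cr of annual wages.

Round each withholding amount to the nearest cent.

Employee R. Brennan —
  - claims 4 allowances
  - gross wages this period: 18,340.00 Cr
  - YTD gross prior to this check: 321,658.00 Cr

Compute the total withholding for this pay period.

Canton Income Tax: taxable = 18,340.00 Cr − 4×220.00 Cr = 17,460.00 Cr
  2,340.50 Cr + 33.15% × (17,460.00 Cr − 12,400.00 Cr) = 2,340.50 Cr + 33.15% × 5,060.00 Cr = 4,017.89 Cr
Solidarity Surcharge: cap 331,420.00 Cr − YTD 321,658.00 Cr = 9,762.00 Cr subject; 6.8% × 9,762.00 Cr = 663.82 Cr
Total: 4,017.89 Cr + 663.82 Cr = 4,681.71 Cr

4,681.71 Cr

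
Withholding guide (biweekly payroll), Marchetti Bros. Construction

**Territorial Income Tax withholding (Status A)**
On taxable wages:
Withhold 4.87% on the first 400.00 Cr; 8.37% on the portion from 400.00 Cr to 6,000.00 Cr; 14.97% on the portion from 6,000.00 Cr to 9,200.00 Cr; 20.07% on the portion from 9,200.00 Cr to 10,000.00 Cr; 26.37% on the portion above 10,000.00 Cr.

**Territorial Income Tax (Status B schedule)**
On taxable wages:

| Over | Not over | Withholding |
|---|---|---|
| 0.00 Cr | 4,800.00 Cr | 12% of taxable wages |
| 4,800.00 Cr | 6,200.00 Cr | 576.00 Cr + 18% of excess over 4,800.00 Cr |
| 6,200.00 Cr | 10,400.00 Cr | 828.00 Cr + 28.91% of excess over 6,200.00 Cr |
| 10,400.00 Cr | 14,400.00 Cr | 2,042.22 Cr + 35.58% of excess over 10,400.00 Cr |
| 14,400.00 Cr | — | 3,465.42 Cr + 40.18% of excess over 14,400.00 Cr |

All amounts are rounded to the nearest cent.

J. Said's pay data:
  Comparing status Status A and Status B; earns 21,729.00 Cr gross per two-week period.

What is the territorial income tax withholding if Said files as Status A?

4,220.74 Cr

Territorial Income Tax (Status A): taxable = 21,729.00 Cr
  1,127.80 Cr + 26.37% × (21,729.00 Cr − 10,000.00 Cr) = 1,127.80 Cr + 26.37% × 11,729.00 Cr = 4,220.74 Cr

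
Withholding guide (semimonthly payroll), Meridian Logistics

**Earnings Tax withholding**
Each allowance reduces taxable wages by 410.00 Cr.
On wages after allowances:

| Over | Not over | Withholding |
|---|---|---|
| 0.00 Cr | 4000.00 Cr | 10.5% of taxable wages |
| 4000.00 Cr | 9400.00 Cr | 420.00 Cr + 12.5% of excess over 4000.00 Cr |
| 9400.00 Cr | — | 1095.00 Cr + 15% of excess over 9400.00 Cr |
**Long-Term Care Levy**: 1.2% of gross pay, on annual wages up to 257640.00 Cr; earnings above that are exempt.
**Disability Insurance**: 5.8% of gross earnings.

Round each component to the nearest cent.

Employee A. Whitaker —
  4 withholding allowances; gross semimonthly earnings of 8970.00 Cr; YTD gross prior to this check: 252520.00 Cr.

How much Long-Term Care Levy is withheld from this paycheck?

Long-Term Care Levy: cap 257640.00 Cr − YTD 252520.00 Cr = 5120.00 Cr subject; 1.2% × 5120.00 Cr = 61.44 Cr

61.44 Cr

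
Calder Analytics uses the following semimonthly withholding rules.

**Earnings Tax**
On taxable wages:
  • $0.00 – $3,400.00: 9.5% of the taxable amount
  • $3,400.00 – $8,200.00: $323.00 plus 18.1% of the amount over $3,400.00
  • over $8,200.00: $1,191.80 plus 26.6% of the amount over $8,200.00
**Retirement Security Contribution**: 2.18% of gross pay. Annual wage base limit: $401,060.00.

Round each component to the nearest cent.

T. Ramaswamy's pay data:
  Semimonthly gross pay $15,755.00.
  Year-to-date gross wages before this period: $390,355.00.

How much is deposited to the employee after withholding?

Earnings Tax: taxable = $15,755.00
  $1,191.80 + 26.6% × ($15,755.00 − $8,200.00) = $1,191.80 + 26.6% × $7,555.00 = $3,201.43
Retirement Security Contribution: cap $401,060.00 − YTD $390,355.00 = $10,705.00 subject; 2.18% × $10,705.00 = $233.37
Total withheld: $3,201.43 + $233.37 = $3,434.80
Net pay: $15,755.00 − $3,434.80 = $12,320.20

$12,320.20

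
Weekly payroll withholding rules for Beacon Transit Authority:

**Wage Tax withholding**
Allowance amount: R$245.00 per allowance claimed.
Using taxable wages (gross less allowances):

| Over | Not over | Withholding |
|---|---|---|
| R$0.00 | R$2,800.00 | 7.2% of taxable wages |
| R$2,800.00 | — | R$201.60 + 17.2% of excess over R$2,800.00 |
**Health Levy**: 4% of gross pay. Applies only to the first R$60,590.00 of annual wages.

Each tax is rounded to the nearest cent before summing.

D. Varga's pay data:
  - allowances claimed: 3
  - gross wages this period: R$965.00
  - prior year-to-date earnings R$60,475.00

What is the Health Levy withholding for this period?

Health Levy: cap R$60,590.00 − YTD R$60,475.00 = R$115.00 subject; 4% × R$115.00 = R$4.60

R$4.60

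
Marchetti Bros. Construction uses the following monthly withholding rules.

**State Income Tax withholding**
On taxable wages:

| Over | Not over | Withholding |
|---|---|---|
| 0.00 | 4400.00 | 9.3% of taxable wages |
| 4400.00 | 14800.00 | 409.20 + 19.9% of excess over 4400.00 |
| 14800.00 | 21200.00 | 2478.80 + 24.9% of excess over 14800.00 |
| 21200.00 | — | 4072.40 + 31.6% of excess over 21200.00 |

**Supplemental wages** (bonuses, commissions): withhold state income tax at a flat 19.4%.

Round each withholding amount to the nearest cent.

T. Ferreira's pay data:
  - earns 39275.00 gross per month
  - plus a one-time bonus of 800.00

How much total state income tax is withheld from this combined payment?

State Income Tax: taxable = 39275.00
  4072.40 + 31.6% × (39275.00 − 21200.00) = 4072.40 + 31.6% × 18075.00 = 9784.10
Supplemental (19.4% flat on bonus): 19.4% × 800.00 = 155.20
Total state income tax: 9784.10 + 155.20 = 9939.30

9939.30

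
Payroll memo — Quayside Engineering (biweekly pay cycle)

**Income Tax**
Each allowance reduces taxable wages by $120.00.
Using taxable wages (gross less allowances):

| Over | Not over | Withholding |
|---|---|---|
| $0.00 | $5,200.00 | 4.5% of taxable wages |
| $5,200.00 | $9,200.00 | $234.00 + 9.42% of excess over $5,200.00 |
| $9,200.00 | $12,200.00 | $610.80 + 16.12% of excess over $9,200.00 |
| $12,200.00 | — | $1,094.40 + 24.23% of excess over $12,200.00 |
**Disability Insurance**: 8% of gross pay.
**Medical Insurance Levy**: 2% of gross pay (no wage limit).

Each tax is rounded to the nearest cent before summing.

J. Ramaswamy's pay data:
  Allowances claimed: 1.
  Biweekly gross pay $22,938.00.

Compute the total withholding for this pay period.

Income Tax: taxable = $22,938.00 − 1×$120.00 = $22,818.00
  $1,094.40 + 24.23% × ($22,818.00 − $12,200.00) = $1,094.40 + 24.23% × $10,618.00 = $3,667.14
Disability Insurance: 8% × $22,938.00 = $1,835.04
Medical Insurance Levy: 2% × $22,938.00 = $458.76
Total: $3,667.14 + $1,835.04 + $458.76 = $5,960.94

$5,960.94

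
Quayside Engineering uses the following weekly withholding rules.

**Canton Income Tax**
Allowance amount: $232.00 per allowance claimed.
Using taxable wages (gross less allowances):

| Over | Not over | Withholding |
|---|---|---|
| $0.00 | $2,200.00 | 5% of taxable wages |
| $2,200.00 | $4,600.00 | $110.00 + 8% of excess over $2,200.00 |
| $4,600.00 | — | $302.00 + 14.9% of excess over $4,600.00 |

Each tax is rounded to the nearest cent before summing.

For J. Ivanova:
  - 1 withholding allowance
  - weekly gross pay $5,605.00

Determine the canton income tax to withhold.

$417.18

Canton Income Tax: taxable = $5,605.00 − 1×$232.00 = $5,373.00
  $302.00 + 14.9% × ($5,373.00 − $4,600.00) = $302.00 + 14.9% × $773.00 = $417.18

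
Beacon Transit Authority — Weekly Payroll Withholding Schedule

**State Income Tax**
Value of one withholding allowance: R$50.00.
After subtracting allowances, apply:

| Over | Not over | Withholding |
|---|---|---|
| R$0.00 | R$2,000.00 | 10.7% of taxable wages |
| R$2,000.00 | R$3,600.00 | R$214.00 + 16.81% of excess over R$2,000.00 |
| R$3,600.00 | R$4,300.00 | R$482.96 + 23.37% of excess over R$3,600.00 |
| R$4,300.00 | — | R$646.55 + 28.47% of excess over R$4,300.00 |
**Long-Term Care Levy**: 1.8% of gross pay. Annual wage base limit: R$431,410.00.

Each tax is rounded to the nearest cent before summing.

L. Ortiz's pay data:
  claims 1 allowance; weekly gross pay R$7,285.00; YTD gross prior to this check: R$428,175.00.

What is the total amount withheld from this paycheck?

State Income Tax: taxable = R$7,285.00 − 1×R$50.00 = R$7,235.00
  R$646.55 + 28.47% × (R$7,235.00 − R$4,300.00) = R$646.55 + 28.47% × R$2,935.00 = R$1,482.14
Long-Term Care Levy: cap R$431,410.00 − YTD R$428,175.00 = R$3,235.00 subject; 1.8% × R$3,235.00 = R$58.23
Total: R$1,482.14 + R$58.23 = R$1,540.37

R$1,540.37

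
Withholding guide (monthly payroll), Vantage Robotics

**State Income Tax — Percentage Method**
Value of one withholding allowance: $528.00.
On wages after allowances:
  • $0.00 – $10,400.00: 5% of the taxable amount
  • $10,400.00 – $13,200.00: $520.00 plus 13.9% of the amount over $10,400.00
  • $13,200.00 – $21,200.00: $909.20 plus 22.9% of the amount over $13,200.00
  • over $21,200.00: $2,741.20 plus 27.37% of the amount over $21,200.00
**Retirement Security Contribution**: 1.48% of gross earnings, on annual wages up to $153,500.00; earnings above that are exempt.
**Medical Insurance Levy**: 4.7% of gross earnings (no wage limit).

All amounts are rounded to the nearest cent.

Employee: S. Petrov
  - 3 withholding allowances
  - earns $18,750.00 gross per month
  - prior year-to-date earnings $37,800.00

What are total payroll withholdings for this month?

$2,976.16

State Income Tax: taxable = $18,750.00 − 3×$528.00 = $17,166.00
  $909.20 + 22.9% × ($17,166.00 − $13,200.00) = $909.20 + 22.9% × $3,966.00 = $1,817.41
Retirement Security Contribution: 1.48% × $18,750.00 = $277.50
Medical Insurance Levy: 4.7% × $18,750.00 = $881.25
Total: $1,817.41 + $277.50 + $881.25 = $2,976.16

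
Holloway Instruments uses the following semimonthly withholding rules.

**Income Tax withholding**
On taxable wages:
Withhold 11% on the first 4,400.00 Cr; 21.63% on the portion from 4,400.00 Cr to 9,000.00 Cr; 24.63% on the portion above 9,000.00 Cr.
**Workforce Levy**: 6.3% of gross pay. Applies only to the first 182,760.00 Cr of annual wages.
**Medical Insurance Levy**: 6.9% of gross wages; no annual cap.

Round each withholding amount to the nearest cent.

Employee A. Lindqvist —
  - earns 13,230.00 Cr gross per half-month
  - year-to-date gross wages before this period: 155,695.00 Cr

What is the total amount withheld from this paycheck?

4,267.19 Cr

Income Tax: taxable = 13,230.00 Cr
  1,478.98 Cr + 24.63% × (13,230.00 Cr − 9,000.00 Cr) = 1,478.98 Cr + 24.63% × 4,230.00 Cr = 2,520.83 Cr
Workforce Levy: 6.3% × 13,230.00 Cr = 833.49 Cr
Medical Insurance Levy: 6.9% × 13,230.00 Cr = 912.87 Cr
Total: 2,520.83 Cr + 833.49 Cr + 912.87 Cr = 4,267.19 Cr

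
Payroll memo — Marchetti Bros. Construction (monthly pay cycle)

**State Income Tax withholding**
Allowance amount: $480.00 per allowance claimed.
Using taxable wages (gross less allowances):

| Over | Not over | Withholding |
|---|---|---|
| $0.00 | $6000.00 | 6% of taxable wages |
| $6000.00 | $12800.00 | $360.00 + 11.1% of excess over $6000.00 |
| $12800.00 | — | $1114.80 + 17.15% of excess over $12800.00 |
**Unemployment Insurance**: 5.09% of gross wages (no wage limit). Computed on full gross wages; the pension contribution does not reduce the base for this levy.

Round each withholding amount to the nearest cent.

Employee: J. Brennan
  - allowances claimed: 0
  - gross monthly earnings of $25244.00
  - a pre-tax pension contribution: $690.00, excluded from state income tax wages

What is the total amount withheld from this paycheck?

State Income Tax: taxable = $25244.00 − $690.00 = $24554.00
  $1114.80 + 17.15% × ($24554.00 − $12800.00) = $1114.80 + 17.15% × $11754.00 = $3130.61
Unemployment Insurance: 5.09% × $25244.00 = $1284.92
Total: $3130.61 + $1284.92 = $4415.53

$4415.53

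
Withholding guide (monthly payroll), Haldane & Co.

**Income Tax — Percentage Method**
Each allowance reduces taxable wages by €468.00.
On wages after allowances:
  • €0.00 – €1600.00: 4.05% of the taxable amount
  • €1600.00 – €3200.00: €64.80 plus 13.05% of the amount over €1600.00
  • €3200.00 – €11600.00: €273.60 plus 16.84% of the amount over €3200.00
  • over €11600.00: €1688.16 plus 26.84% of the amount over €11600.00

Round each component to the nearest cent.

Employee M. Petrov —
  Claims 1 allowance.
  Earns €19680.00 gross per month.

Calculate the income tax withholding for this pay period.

Income Tax: taxable = €19680.00 − 1×€468.00 = €19212.00
  €1688.16 + 26.84% × (€19212.00 − €11600.00) = €1688.16 + 26.84% × €7612.00 = €3731.22

€3731.22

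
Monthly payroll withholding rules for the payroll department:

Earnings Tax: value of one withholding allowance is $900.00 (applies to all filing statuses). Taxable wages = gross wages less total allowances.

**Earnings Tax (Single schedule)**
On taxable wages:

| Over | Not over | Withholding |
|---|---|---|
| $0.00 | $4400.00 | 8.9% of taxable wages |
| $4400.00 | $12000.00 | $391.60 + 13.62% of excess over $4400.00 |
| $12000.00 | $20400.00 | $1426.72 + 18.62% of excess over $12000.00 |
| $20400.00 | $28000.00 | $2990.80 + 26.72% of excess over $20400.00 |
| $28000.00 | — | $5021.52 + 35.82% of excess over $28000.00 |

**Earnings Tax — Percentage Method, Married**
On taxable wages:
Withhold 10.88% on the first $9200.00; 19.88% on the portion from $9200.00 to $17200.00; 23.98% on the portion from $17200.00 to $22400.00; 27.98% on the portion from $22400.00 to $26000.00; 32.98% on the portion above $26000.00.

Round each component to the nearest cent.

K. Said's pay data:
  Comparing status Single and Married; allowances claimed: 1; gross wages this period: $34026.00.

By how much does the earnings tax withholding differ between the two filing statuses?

Earnings Tax (Single): taxable = $34026.00 − 1×$900.00 = $33126.00
  $5021.52 + 35.82% × ($33126.00 − $28000.00) = $5021.52 + 35.82% × $5126.00 = $6857.65
Earnings Tax (Married): taxable = $34026.00 − 1×$900.00 = $33126.00
  $4845.60 + 32.98% × ($33126.00 − $26000.00) = $4845.60 + 32.98% × $7126.00 = $7195.75
Difference: |$6857.65 − $7195.75| = $338.10 (higher under Married)

$338.10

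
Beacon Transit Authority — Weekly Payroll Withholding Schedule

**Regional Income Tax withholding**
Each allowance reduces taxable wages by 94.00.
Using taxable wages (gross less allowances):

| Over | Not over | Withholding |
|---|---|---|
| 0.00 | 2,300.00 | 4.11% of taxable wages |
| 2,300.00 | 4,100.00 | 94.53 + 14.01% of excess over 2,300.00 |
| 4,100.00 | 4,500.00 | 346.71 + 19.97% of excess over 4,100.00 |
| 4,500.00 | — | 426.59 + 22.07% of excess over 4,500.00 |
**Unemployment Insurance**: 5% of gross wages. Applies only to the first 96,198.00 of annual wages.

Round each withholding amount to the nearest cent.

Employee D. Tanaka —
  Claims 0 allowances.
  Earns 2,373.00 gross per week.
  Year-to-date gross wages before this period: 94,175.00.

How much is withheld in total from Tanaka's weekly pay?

205.91

Regional Income Tax: taxable = 2,373.00
  94.53 + 14.01% × (2,373.00 − 2,300.00) = 94.53 + 14.01% × 73.00 = 104.76
Unemployment Insurance: cap 96,198.00 − YTD 94,175.00 = 2,023.00 subject; 5% × 2,023.00 = 101.15
Total: 104.76 + 101.15 = 205.91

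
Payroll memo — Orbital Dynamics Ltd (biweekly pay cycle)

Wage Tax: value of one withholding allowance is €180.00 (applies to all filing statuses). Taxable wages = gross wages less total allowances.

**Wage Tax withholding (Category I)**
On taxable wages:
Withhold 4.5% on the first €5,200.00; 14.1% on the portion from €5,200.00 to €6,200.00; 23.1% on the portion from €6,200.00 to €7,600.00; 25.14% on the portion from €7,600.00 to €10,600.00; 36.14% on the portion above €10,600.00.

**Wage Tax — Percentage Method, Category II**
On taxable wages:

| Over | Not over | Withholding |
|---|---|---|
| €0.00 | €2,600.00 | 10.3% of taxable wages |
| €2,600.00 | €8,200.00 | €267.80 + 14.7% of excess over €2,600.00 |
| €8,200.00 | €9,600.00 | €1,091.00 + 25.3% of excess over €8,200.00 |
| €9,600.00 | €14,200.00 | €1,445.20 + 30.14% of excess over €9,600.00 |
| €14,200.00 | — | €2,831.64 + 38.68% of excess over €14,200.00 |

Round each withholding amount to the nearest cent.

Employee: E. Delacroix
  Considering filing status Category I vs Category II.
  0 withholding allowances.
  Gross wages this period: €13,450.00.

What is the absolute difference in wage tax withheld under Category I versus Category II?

€123.00

Wage Tax (Category I): taxable = €13,450.00
  €1,452.60 + 36.14% × (€13,450.00 − €10,600.00) = €1,452.60 + 36.14% × €2,850.00 = €2,482.59
Wage Tax (Category II): taxable = €13,450.00
  €1,445.20 + 30.14% × (€13,450.00 − €9,600.00) = €1,445.20 + 30.14% × €3,850.00 = €2,605.59
Difference: |€2,482.59 − €2,605.59| = €123.00 (higher under Category II)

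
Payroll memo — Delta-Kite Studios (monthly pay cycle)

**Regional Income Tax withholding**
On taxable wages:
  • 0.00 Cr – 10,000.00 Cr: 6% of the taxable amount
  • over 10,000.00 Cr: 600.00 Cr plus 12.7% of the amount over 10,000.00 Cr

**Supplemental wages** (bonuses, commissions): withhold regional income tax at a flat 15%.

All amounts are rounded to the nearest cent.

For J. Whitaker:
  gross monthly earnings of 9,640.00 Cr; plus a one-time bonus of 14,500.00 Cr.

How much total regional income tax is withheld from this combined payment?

Regional Income Tax: taxable = 9,640.00 Cr
  6% × 9,640.00 Cr = 578.40 Cr
Supplemental (15% flat on bonus): 15% × 14,500.00 Cr = 2,175.00 Cr
Total regional income tax: 578.40 Cr + 2,175.00 Cr = 2,753.40 Cr

2,753.40 Cr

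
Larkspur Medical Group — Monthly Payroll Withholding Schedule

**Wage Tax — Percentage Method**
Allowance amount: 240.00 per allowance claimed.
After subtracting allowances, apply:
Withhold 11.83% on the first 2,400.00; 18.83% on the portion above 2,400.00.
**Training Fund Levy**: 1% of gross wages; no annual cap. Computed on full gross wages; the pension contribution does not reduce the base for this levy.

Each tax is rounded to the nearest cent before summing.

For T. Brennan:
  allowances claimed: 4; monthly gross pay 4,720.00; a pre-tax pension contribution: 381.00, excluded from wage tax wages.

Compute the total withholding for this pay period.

515.47

Wage Tax: taxable = 4,720.00 − 381.00 − 4×240.00 = 3,379.00
  283.92 + 18.83% × (3,379.00 − 2,400.00) = 283.92 + 18.83% × 979.00 = 468.27
Training Fund Levy: 1% × 4,720.00 = 47.20
Total: 468.27 + 47.20 = 515.47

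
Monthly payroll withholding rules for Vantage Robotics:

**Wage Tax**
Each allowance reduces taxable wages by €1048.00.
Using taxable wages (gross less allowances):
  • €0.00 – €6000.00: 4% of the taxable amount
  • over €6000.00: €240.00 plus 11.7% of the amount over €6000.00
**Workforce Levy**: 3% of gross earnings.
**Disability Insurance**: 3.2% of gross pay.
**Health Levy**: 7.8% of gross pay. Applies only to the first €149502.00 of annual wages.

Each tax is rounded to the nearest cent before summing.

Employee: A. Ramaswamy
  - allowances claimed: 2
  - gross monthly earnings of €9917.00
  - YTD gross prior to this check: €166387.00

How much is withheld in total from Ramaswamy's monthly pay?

€1067.91

Wage Tax: taxable = €9917.00 − 2×€1048.00 = €7821.00
  €240.00 + 11.7% × (€7821.00 − €6000.00) = €240.00 + 11.7% × €1821.00 = €453.06
Workforce Levy: 3% × €9917.00 = €297.51
Disability Insurance: 3.2% × €9917.00 = €317.34
Health Levy: YTD €166387.00 ≥ cap €149502.00 → €0.00
Total: €453.06 + €297.51 + €317.34 + €0.00 = €1067.91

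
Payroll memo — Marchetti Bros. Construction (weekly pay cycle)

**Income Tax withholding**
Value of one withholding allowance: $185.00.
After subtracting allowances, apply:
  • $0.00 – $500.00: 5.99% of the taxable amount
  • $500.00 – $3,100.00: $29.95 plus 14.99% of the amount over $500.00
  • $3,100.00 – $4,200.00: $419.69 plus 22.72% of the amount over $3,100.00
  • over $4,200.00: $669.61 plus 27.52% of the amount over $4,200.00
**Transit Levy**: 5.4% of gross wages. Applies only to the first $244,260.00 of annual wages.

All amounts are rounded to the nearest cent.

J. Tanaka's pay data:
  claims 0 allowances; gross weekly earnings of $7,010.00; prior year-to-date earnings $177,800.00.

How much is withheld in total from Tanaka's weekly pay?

$1,821.46

Income Tax: taxable = $7,010.00
  $669.61 + 27.52% × ($7,010.00 − $4,200.00) = $669.61 + 27.52% × $2,810.00 = $1,442.92
Transit Levy: 5.4% × $7,010.00 = $378.54
Total: $1,442.92 + $378.54 = $1,821.46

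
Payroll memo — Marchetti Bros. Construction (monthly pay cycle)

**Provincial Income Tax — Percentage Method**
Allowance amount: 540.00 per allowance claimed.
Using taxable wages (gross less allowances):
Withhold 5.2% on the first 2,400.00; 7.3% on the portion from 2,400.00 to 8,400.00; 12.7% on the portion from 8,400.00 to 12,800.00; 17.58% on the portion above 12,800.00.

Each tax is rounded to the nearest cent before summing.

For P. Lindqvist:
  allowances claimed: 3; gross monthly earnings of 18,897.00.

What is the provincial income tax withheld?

Provincial Income Tax: taxable = 18,897.00 − 3×540.00 = 17,277.00
  1,121.60 + 17.58% × (17,277.00 − 12,800.00) = 1,121.60 + 17.58% × 4,477.00 = 1,908.66

1,908.66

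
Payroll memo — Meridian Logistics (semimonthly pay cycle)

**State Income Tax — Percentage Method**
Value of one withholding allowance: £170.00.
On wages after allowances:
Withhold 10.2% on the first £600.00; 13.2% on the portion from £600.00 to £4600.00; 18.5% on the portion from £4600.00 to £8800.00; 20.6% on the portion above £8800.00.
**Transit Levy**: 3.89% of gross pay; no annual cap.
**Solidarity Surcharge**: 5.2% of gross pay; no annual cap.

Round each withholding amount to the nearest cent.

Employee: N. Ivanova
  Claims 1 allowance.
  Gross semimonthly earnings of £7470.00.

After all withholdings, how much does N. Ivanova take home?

£5702.28

State Income Tax: taxable = £7470.00 − 1×£170.00 = £7300.00
  £589.20 + 18.5% × (£7300.00 − £4600.00) = £589.20 + 18.5% × £2700.00 = £1088.70
Transit Levy: 3.89% × £7470.00 = £290.58
Solidarity Surcharge: 5.2% × £7470.00 = £388.44
Total withheld: £1088.70 + £290.58 + £388.44 = £1767.72
Net pay: £7470.00 − £1767.72 = £5702.28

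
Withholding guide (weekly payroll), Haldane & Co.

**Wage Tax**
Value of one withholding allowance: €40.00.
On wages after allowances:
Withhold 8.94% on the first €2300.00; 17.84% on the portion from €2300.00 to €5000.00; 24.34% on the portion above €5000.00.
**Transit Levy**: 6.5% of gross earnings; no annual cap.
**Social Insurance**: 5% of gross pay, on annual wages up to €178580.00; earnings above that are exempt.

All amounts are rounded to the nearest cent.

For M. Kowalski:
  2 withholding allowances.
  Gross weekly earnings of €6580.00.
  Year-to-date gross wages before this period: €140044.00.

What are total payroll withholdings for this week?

Wage Tax: taxable = €6580.00 − 2×€40.00 = €6500.00
  €687.30 + 24.34% × (€6500.00 − €5000.00) = €687.30 + 24.34% × €1500.00 = €1052.40
Transit Levy: 6.5% × €6580.00 = €427.70
Social Insurance: 5% × €6580.00 = €329.00
Total: €1052.40 + €427.70 + €329.00 = €1809.10

€1809.10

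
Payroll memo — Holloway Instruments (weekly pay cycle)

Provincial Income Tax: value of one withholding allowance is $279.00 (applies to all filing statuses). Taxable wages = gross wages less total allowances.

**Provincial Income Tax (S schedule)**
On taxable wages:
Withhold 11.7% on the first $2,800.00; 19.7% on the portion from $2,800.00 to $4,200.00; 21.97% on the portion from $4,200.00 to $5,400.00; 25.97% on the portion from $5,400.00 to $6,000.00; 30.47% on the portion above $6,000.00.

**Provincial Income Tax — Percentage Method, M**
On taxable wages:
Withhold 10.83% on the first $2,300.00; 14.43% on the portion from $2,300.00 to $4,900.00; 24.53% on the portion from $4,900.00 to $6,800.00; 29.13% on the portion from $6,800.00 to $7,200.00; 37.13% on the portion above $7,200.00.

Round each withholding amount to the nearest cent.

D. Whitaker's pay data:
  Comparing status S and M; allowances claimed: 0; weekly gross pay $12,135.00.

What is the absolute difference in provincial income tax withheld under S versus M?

Provincial Income Tax (S): taxable = $12,135.00
  $1,022.86 + 30.47% × ($12,135.00 − $6,000.00) = $1,022.86 + 30.47% × $6,135.00 = $2,892.19
Provincial Income Tax (M): taxable = $12,135.00
  $1,206.86 + 37.13% × ($12,135.00 − $7,200.00) = $1,206.86 + 37.13% × $4,935.00 = $3,039.23
Difference: |$2,892.19 − $3,039.23| = $147.04 (higher under M)

$147.04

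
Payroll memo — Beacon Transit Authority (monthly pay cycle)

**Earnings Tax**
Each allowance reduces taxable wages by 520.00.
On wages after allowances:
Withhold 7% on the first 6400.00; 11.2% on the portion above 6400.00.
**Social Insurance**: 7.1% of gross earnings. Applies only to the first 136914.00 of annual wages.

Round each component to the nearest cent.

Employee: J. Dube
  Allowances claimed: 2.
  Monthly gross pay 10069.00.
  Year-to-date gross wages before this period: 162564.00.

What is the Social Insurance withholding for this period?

0.00

Social Insurance: YTD 162564.00 ≥ cap 136914.00 → 0.00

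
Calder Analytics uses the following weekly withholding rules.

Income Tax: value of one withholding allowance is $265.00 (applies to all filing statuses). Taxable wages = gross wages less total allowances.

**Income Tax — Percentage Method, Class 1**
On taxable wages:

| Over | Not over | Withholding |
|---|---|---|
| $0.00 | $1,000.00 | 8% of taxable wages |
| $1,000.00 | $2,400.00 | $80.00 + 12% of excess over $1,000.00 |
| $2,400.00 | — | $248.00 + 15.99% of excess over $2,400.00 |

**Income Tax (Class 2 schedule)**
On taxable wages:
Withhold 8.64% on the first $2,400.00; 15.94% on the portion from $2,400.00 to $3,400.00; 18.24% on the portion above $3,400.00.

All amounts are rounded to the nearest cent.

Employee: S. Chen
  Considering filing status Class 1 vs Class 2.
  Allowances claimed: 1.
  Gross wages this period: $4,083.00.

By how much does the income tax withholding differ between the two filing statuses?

$31.74

Income Tax (Class 1): taxable = $4,083.00 − 1×$265.00 = $3,818.00
  $248.00 + 15.99% × ($3,818.00 − $2,400.00) = $248.00 + 15.99% × $1,418.00 = $474.74
Income Tax (Class 2): taxable = $4,083.00 − 1×$265.00 = $3,818.00
  $366.76 + 18.24% × ($3,818.00 − $3,400.00) = $366.76 + 18.24% × $418.00 = $443.00
Difference: |$474.74 − $443.00| = $31.74 (higher under Class 1)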